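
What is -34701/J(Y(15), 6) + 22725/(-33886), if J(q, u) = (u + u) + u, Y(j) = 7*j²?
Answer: -98023928/50829 ≈ -1928.5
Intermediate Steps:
J(q, u) = 3*u (J(q, u) = 2*u + u = 3*u)
-34701/J(Y(15), 6) + 22725/(-33886) = -34701/(3*6) + 22725/(-33886) = -34701/18 + 22725*(-1/33886) = -34701*1/18 - 22725/33886 = -11567/6 - 22725/33886 = -98023928/50829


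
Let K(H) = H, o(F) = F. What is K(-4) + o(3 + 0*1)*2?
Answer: 2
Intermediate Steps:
K(-4) + o(3 + 0*1)*2 = -4 + (3 + 0*1)*2 = -4 + (3 + 0)*2 = -4 + 3*2 = -4 + 6 = 2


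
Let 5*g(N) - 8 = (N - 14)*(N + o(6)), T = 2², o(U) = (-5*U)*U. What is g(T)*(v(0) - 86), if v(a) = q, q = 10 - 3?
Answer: -139672/5 ≈ -27934.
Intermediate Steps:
q = 7
o(U) = -5*U²
v(a) = 7
T = 4
g(N) = 8/5 + (-180 + N)*(-14 + N)/5 (g(N) = 8/5 + ((N - 14)*(N - 5*6²))/5 = 8/5 + ((-14 + N)*(N - 5*36))/5 = 8/5 + ((-14 + N)*(N - 180))/5 = 8/5 + ((-14 + N)*(-180 + N))/5 = 8/5 + ((-180 + N)*(-14 + N))/5 = 8/5 + (-180 + N)*(-14 + N)/5)
g(T)*(v(0) - 86) = (2528/5 - 194/5*4 + (⅕)*4²)*(7 - 86) = (2528/5 - 776/5 + (⅕)*16)*(-79) = (2528/5 - 776/5 + 16/5)*(-79) = (1768/5)*(-79) = -139672/5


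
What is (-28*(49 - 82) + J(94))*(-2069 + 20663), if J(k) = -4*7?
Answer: 16660224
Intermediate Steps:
J(k) = -28
(-28*(49 - 82) + J(94))*(-2069 + 20663) = (-28*(49 - 82) - 28)*(-2069 + 20663) = (-28*(-33) - 28)*18594 = (924 - 28)*18594 = 896*18594 = 16660224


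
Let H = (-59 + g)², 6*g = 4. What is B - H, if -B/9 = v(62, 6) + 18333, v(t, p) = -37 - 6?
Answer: -1512115/9 ≈ -1.6801e+5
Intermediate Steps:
g = ⅔ (g = (⅙)*4 = ⅔ ≈ 0.66667)
v(t, p) = -43
H = 30625/9 (H = (-59 + ⅔)² = (-175/3)² = 30625/9 ≈ 3402.8)
B = -164610 (B = -9*(-43 + 18333) = -9*18290 = -164610)
B - H = -164610 - 1*30625/9 = -164610 - 30625/9 = -1512115/9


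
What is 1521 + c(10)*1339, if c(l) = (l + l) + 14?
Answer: 47047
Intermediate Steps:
c(l) = 14 + 2*l (c(l) = 2*l + 14 = 14 + 2*l)
1521 + c(10)*1339 = 1521 + (14 + 2*10)*1339 = 1521 + (14 + 20)*1339 = 1521 + 34*1339 = 1521 + 45526 = 47047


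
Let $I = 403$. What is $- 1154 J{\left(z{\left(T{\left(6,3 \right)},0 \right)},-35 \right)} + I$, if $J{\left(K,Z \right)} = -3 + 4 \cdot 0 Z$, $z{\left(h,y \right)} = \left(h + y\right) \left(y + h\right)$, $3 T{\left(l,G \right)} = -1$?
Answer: $3865$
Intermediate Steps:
$T{\left(l,G \right)} = - \frac{1}{3}$ ($T{\left(l,G \right)} = \frac{1}{3} \left(-1\right) = - \frac{1}{3}$)
$z{\left(h,y \right)} = \left(h + y\right)^{2}$ ($z{\left(h,y \right)} = \left(h + y\right) \left(h + y\right) = \left(h + y\right)^{2}$)
$J{\left(K,Z \right)} = -3$ ($J{\left(K,Z \right)} = -3 + 0 Z = -3 + 0 = -3$)
$- 1154 J{\left(z{\left(T{\left(6,3 \right)},0 \right)},-35 \right)} + I = \left(-1154\right) \left(-3\right) + 403 = 3462 + 403 = 3865$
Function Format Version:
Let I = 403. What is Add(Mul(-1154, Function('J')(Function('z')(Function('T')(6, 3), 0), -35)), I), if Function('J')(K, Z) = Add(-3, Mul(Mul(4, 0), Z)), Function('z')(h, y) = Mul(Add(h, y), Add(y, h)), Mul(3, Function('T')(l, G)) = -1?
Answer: 3865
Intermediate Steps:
Function('T')(l, G) = Rational(-1, 3) (Function('T')(l, G) = Mul(Rational(1, 3), -1) = Rational(-1, 3))
Function('z')(h, y) = Pow(Add(h, y), 2) (Function('z')(h, y) = Mul(Add(h, y), Add(h, y)) = Pow(Add(h, y), 2))
Function('J')(K, Z) = -3 (Function('J')(K, Z) = Add(-3, Mul(0, Z)) = Add(-3, 0) = -3)
Add(Mul(-1154, Function('J')(Function('z')(Function('T')(6, 3), 0), -35)), I) = Add(Mul(-1154, -3), 403) = Add(3462, 403) = 3865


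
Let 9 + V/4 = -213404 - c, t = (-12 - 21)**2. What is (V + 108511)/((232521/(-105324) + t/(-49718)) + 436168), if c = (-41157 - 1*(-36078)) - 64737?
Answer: -406594045530044/380663576690877 ≈ -1.0681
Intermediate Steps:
t = 1089 (t = (-33)**2 = 1089)
c = -69816 (c = (-41157 + 36078) - 64737 = -5079 - 64737 = -69816)
V = -574388 (V = -36 + 4*(-213404 - 1*(-69816)) = -36 + 4*(-213404 + 69816) = -36 + 4*(-143588) = -36 - 574352 = -574388)
(V + 108511)/((232521/(-105324) + t/(-49718)) + 436168) = (-574388 + 108511)/((232521/(-105324) + 1089/(-49718)) + 436168) = -465877/((232521*(-1/105324) + 1089*(-1/49718)) + 436168) = -465877/((-77507/35108 - 1089/49718) + 436168) = -465877/(-1945862819/872749772 + 436168) = -465877/380663576690877/872749772 = -465877*872749772/380663576690877 = -406594045530044/380663576690877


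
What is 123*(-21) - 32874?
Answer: -35457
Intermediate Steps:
123*(-21) - 32874 = -2583 - 32874 = -35457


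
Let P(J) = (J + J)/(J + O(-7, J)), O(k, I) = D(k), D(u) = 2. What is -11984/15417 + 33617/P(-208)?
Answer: 53379656095/3206736 ≈ 16646.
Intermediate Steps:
O(k, I) = 2
P(J) = 2*J/(2 + J) (P(J) = (J + J)/(J + 2) = (2*J)/(2 + J) = 2*J/(2 + J))
-11984/15417 + 33617/P(-208) = -11984/15417 + 33617/((2*(-208)/(2 - 208))) = -11984*1/15417 + 33617/((2*(-208)/(-206))) = -11984/15417 + 33617/((2*(-208)*(-1/206))) = -11984/15417 + 33617/(208/103) = -11984/15417 + 33617*(103/208) = -11984/15417 + 3462551/208 = 53379656095/3206736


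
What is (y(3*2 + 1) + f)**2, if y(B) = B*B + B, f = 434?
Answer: 240100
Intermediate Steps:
y(B) = B + B**2 (y(B) = B**2 + B = B + B**2)
(y(3*2 + 1) + f)**2 = ((3*2 + 1)*(1 + (3*2 + 1)) + 434)**2 = ((6 + 1)*(1 + (6 + 1)) + 434)**2 = (7*(1 + 7) + 434)**2 = (7*8 + 434)**2 = (56 + 434)**2 = 490**2 = 240100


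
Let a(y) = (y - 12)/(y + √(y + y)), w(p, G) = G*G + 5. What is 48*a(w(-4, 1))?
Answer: -72 + 24*√3 ≈ -30.431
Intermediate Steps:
w(p, G) = 5 + G² (w(p, G) = G² + 5 = 5 + G²)
a(y) = (-12 + y)/(y + √2*√y) (a(y) = (-12 + y)/(y + √(2*y)) = (-12 + y)/(y + √2*√y))
48*a(w(-4, 1)) = 48*((-12 + (5 + 1²))/((5 + 1²) + √2*√(5 + 1²))) = 48*((-12 + (5 + 1))/((5 + 1) + √2*√(5 + 1))) = 48*((-12 + 6)/(6 + √2*√6)) = 48*(-6/(6 + 2*√3)) = -288/(6 + 2*√3)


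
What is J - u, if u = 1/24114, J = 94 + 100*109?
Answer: 265109315/24114 ≈ 10994.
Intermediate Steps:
J = 10994 (J = 94 + 10900 = 10994)
u = 1/24114 ≈ 4.1470e-5
J - u = 10994 - 1*1/24114 = 10994 - 1/24114 = 265109315/24114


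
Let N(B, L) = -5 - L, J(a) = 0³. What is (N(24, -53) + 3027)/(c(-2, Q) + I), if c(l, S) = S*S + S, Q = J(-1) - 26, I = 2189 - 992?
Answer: 3075/1847 ≈ 1.6649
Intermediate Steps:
I = 1197
J(a) = 0
Q = -26 (Q = 0 - 26 = -26)
c(l, S) = S + S² (c(l, S) = S² + S = S + S²)
(N(24, -53) + 3027)/(c(-2, Q) + I) = ((-5 - 1*(-53)) + 3027)/(-26*(1 - 26) + 1197) = ((-5 + 53) + 3027)/(-26*(-25) + 1197) = (48 + 3027)/(650 + 1197) = 3075/1847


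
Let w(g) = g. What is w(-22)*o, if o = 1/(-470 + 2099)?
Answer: -22/1629 ≈ -0.013505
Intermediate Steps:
o = 1/1629 ≈ 0.00061387
w(-22)*o = -22*1/1629 = -22/1629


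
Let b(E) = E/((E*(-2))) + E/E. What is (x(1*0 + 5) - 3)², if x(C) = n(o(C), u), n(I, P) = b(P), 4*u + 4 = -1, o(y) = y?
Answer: 25/4 ≈ 6.2500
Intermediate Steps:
u = -5/4 (u = -1 + (¼)*(-1) = -1 - ¼ = -5/4 ≈ -1.2500)
b(E) = ½ (b(E) = E/((-2*E)) + 1 = E*(-1/(2*E)) + 1 = -½ + 1 = ½)
n(I, P) = ½
x(C) = ½
(x(1*0 + 5) - 3)² = (½ - 3)² = (-5/2)² = 25/4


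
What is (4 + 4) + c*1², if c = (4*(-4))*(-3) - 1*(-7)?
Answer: 63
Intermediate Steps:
c = 55 (c = -16*(-3) + 7 = 48 + 7 = 55)
(4 + 4) + c*1² = (4 + 4) + 55*1² = 8 + 55*1 = 8 + 55 = 63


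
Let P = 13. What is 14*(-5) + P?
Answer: -57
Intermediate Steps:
14*(-5) + P = 14*(-5) + 13 = -70 + 13 = -57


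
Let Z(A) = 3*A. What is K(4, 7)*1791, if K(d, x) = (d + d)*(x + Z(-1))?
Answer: 57312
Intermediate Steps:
K(d, x) = 2*d*(-3 + x) (K(d, x) = (d + d)*(x + 3*(-1)) = (2*d)*(x - 3) = (2*d)*(-3 + x) = 2*d*(-3 + x))
K(4, 7)*1791 = (2*4*(-3 + 7))*1791 = (2*4*4)*1791 = 32*1791 = 57312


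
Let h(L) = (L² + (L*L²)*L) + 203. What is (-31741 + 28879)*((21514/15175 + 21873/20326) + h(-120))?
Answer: -91532606077876596759/154223525 ≈ -5.9351e+11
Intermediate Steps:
h(L) = 203 + L² + L⁴ (h(L) = (L² + L³*L) + 203 = (L² + L⁴) + 203 = 203 + L² + L⁴)
(-31741 + 28879)*((21514/15175 + 21873/20326) + h(-120)) = (-31741 + 28879)*((21514/15175 + 21873/20326) + (203 + (-120)² + (-120)⁴)) = -2862*((21514*(1/15175) + 21873*(1/20326)) + (203 + 14400 + 207360000)) = -2862*((21514/15175 + 21873/20326) + 207374603) = -2862*(769216339/308447050 + 207374603) = -2862*63964085309487489/308447050 = -91532606077876596759/154223525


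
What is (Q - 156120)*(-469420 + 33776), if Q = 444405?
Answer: -125589630540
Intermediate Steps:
(Q - 156120)*(-469420 + 33776) = (444405 - 156120)*(-469420 + 33776) = 288285*(-435644) = -125589630540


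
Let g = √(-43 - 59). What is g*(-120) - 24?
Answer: -24 - 120*I*√102 ≈ -24.0 - 1211.9*I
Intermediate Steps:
g = I*√102 (g = √(-102) = I*√102 ≈ 10.1*I)
g*(-120) - 24 = (I*√102)*(-120) - 24 = -120*I*√102 - 24 = -24 - 120*I*√102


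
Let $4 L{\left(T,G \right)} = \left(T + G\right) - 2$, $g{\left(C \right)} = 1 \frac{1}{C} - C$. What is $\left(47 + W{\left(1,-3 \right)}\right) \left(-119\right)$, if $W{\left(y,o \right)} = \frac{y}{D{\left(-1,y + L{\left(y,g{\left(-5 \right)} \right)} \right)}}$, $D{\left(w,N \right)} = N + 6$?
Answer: $- \frac{891667}{159} \approx -5608.0$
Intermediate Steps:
$g{\left(C \right)} = \frac{1}{C} - C$
$L{\left(T,G \right)} = - \frac{1}{2} + \frac{G}{4} + \frac{T}{4}$ ($L{\left(T,G \right)} = \frac{\left(T + G\right) - 2}{4} = \frac{\left(G + T\right) - 2}{4} = \frac{-2 + G + T}{4} = - \frac{1}{2} + \frac{G}{4} + \frac{T}{4}$)
$D{\left(w,N \right)} = 6 + N$
$W{\left(y,o \right)} = \frac{y}{\frac{67}{10} + \frac{5 y}{4}}$ ($W{\left(y,o \right)} = \frac{y}{6 + \left(y + \left(- \frac{1}{2} + \frac{\frac{1}{-5} - -5}{4} + \frac{y}{4}\right)\right)} = \frac{y}{6 + \left(y + \left(- \frac{1}{2} + \frac{- \frac{1}{5} + 5}{4} + \frac{y}{4}\right)\right)} = \frac{y}{6 + \left(y + \left(- \frac{1}{2} + \frac{1}{4} \cdot \frac{24}{5} + \frac{y}{4}\right)\right)} = \frac{y}{6 + \left(y + \left(- \frac{1}{2} + \frac{6}{5} + \frac{y}{4}\right)\right)} = \frac{y}{6 + \left(y + \left(\frac{7}{10} + \frac{y}{4}\right)\right)} = \frac{y}{6 + \left(\frac{7}{10} + \frac{5 y}{4}\right)} = \frac{y}{\frac{67}{10} + \frac{5 y}{4}}$)
$\left(47 + W{\left(1,-3 \right)}\right) \left(-119\right) = \left(47 + 20 \cdot 1 \frac{1}{134 + 25 \cdot 1}\right) \left(-119\right) = \left(47 + 20 \cdot 1 \frac{1}{134 + 25}\right) \left(-119\right) = \left(47 + 20 \cdot 1 \cdot \frac{1}{159}\right) \left(-119\right) = \left(47 + \frac{20}{159}\right) \left(-119\right) = \frac{7493}{159} \left(-119\right) = - \frac{891667}{159}$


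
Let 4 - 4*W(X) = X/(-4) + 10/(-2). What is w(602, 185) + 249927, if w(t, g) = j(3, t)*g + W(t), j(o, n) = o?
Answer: 2004175/8 ≈ 2.5052e+5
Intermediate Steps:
W(X) = 9/4 + X/16 (W(X) = 1 - (X/(-4) + 10/(-2))/4 = 1 - (X*(-¼) + 10*(-½))/4 = 1 - (-X/4 - 5)/4 = 1 - (-5 - X/4)/4 = 1 + (5/4 + X/16) = 9/4 + X/16)
w(t, g) = 9/4 + 3*g + t/16 (w(t, g) = 3*g + (9/4 + t/16) = 9/4 + 3*g + t/16)
w(602, 185) + 249927 = (9/4 + 3*185 + (1/16)*602) + 249927 = (9/4 + 555 + 301/8) + 249927 = 4759/8 + 249927 = 2004175/8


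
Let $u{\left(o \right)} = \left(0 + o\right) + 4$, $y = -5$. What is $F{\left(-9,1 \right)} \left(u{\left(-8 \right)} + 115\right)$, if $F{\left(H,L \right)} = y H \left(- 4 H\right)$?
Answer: $179820$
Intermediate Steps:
$F{\left(H,L \right)} = 20 H^{2}$ ($F{\left(H,L \right)} = - 5 H \left(- 4 H\right) = 20 H^{2}$)
$u{\left(o \right)} = 4 + o$ ($u{\left(o \right)} = o + 4 = 4 + o$)
$F{\left(-9,1 \right)} \left(u{\left(-8 \right)} + 115\right) = 20 \left(-9\right)^{2} \left(\left(4 - 8\right) + 115\right) = 20 \cdot 81 \left(-4 + 115\right) = 1620 \cdot 111 = 179820$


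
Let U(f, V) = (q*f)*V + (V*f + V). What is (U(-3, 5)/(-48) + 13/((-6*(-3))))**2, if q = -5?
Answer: 8281/20736 ≈ 0.39935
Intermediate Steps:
U(f, V) = V - 4*V*f (U(f, V) = (-5*f)*V + (V*f + V) = -5*V*f + (V + V*f) = V - 4*V*f)
(U(-3, 5)/(-48) + 13/((-6*(-3))))**2 = ((5*(1 - 4*(-3)))/(-48) + 13/((-6*(-3))))**2 = ((5*(1 + 12))*(-1/48) + 13/18)**2 = ((5*13)*(-1/48) + 13*(1/18))**2 = (65*(-1/48) + 13/18)**2 = (-65/48 + 13/18)**2 = (-91/144)**2 = 8281/20736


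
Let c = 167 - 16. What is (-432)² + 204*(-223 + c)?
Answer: 171936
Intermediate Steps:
c = 151
(-432)² + 204*(-223 + c) = (-432)² + 204*(-223 + 151) = 186624 + 204*(-72) = 186624 - 14688 = 171936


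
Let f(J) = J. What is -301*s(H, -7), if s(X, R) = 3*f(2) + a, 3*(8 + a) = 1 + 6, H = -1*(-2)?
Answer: -301/3 ≈ -100.33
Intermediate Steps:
H = 2
a = -17/3 (a = -8 + (1 + 6)/3 = -8 + (⅓)*7 = -8 + 7/3 = -17/3 ≈ -5.6667)
s(X, R) = ⅓ (s(X, R) = 3*2 - 17/3 = 6 - 17/3 = ⅓)
-301*s(H, -7) = -301*⅓ = -301/3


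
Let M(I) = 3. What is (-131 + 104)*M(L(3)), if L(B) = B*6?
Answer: -81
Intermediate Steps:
L(B) = 6*B
(-131 + 104)*M(L(3)) = (-131 + 104)*3 = -27*3 = -81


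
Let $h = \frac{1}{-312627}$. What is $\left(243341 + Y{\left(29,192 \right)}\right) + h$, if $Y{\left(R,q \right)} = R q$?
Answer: $\frac{77815673942}{312627} \approx 2.4891 \cdot 10^{5}$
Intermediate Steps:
$h = - \frac{1}{312627} \approx -3.1987 \cdot 10^{-6}$
$\left(243341 + Y{\left(29,192 \right)}\right) + h = \left(243341 + 29 \cdot 192\right) - \frac{1}{312627} = \left(243341 + 5568\right) - \frac{1}{312627} = 248909 - \frac{1}{312627} = \frac{77815673942}{312627}$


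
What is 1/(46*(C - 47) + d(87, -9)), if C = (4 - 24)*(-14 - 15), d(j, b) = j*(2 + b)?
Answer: 1/23909 ≈ 4.1825e-5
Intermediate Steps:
C = 580 (C = -20*(-29) = 580)
1/(46*(C - 47) + d(87, -9)) = 1/(46*(580 - 47) + 87*(2 - 9)) = 1/(46*533 + 87*(-7)) = 1/(24518 - 609) = 1/23909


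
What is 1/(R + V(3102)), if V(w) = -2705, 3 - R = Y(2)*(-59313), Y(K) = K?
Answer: 1/115924 ≈ 8.6263e-6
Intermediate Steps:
R = 118629 (R = 3 - 2*(-59313) = 3 - 1*(-118626) = 3 + 118626 = 118629)
1/(R + V(3102)) = 1/(118629 - 2705) = 1/115924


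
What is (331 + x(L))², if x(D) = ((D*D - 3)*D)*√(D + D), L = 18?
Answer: 1224930001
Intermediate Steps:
x(D) = √2*D^(3/2)*(-3 + D²) (x(D) = ((D² - 3)*D)*√(2*D) = ((-3 + D²)*D)*(√2*√D) = (D*(-3 + D²))*(√2*√D) = √2*D^(3/2)*(-3 + D²))
(331 + x(L))² = (331 + √2*18^(3/2)*(-3 + 18²))² = (331 + √2*(54*√2)*(-3 + 324))² = (331 + √2*(54*√2)*321)² = (331 + 34668)² = 34999² = 1224930001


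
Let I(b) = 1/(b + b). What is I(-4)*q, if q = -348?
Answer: 87/2 ≈ 43.500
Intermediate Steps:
I(b) = 1/(2*b)
I(-4)*q = ((½)/(-4))*(-348) = ((½)*(-¼))*(-348) = -⅛*(-348) = 87/2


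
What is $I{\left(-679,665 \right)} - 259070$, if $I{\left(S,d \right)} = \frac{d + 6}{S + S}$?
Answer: $- \frac{351817731}{1358} \approx -2.5907 \cdot 10^{5}$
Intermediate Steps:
$I{\left(S,d \right)} = \frac{6 + d}{2 S}$
$I{\left(-679,665 \right)} - 259070 = \frac{6 + 665}{2 \left(-679\right)} - 259070 = \frac{1}{2} \left(- \frac{1}{679}\right) 671 - 259070 = - \frac{671}{1358} - 259070 = - \frac{351817731}{1358}$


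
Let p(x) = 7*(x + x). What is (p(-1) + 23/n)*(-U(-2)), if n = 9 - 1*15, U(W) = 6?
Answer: 107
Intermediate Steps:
n = -6 (n = 9 - 15 = -6)
p(x) = 14*x (p(x) = 7*(2*x) = 14*x)
(p(-1) + 23/n)*(-U(-2)) = (14*(-1) + 23/(-6))*(-1*6) = (-14 + 23*(-⅙))*(-6) = (-14 - 23/6)*(-6) = -107/6*(-6) = 107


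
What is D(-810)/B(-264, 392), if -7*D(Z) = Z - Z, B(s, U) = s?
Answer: 0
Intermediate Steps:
D(Z) = 0 (D(Z) = -(Z - Z)/7 = -⅐*0 = 0)
D(-810)/B(-264, 392) = 0/(-264) = 0*(-1/264) = 0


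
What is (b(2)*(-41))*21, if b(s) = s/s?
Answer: -861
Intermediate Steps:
b(s) = 1
(b(2)*(-41))*21 = (1*(-41))*21 = -41*21 = -861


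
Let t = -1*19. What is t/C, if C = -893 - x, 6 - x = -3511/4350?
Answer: 82650/3914161 ≈ 0.021116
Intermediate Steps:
x = 29611/4350 (x = 6 - (-3511)/4350 = 6 - 1*(-3511/4350) = 6 + 3511/4350 = 29611/4350 ≈ 6.8071)
t = -19
C = -3914161/4350 (C = -893 - 1*29611/4350 = -893 - 29611/4350 = -3914161/4350 ≈ -899.81)
t/C = -19/(-3914161/4350) = -19*(-4350/3914161) = 82650/3914161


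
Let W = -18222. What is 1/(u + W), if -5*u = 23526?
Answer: -5/114636 ≈ -4.3616e-5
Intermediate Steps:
u = -23526/5 (u = -1/5*23526 = -23526/5 ≈ -4705.2)
1/(u + W) = 1/(-23526/5 - 18222) = 1/(-114636/5) = -5/114636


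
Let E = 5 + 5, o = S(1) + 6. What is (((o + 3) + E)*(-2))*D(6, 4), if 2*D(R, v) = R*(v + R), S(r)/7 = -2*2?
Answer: 540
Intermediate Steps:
S(r) = -28 (S(r) = 7*(-2*2) = 7*(-4) = -28)
D(R, v) = R*(R + v)/2 (D(R, v) = (R*(v + R))/2 = (R*(R + v))/2 = R*(R + v)/2)
o = -22 (o = -28 + 6 = -22)
E = 10
(((o + 3) + E)*(-2))*D(6, 4) = (((-22 + 3) + 10)*(-2))*((½)*6*(6 + 4)) = ((-19 + 10)*(-2))*((½)*6*10) = -9*(-2)*30 = 18*30 = 540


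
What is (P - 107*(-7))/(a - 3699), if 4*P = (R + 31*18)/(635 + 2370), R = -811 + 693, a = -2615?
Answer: -450171/3794714 ≈ -0.11863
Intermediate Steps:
R = -118
P = 22/601 (P = ((-118 + 31*18)/(635 + 2370))/4 = ((-118 + 558)/3005)/4 = (440*(1/3005))/4 = (¼)*(88/601) = 22/601 ≈ 0.036606)
(P - 107*(-7))/(a - 3699) = (22/601 - 107*(-7))/(-2615 - 3699) = (22/601 + 749)/(-6314) = (450171/601)*(-1/6314) = -450171/3794714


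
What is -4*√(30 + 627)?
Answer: -12*√73 ≈ -102.53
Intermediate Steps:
-4*√(30 + 627) = -12*√73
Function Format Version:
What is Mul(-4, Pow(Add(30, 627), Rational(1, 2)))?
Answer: Mul(-12, Pow(73, Rational(1, 2))) ≈ -102.53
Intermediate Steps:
Mul(-4, Pow(Add(30, 627), Rational(1, 2))) = Mul(-4, Pow(657, Rational(1, 2))) = Mul(-4, Mul(3, Pow(73, Rational(1, 2)))) = Mul(-12, Pow(73, Rational(1, 2)))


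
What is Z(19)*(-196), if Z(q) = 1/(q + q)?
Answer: -98/19 ≈ -5.1579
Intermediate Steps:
Z(q) = 1/(2*q)
Z(19)*(-196) = ((½)/19)*(-196) = ((½)*(1/19))*(-196) = (1/38)*(-196) = -98/19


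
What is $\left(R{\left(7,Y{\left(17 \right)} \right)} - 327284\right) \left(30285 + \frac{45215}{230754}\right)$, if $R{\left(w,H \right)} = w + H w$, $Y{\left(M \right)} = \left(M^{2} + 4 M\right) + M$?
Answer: $- \frac{2268856729459195}{230754} \approx -9.8324 \cdot 10^{9}$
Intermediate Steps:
$Y{\left(M \right)} = M^{2} + 5 M$
$\left(R{\left(7,Y{\left(17 \right)} \right)} - 327284\right) \left(30285 + \frac{45215}{230754}\right) = \left(7 \left(1 + 17 \left(5 + 17\right)\right) - 327284\right) \left(30285 + \frac{45215}{230754}\right) = \left(7 \left(1 + 17 \cdot 22\right) - 327284\right) \left(30285 + 45215 \cdot \frac{1}{230754}\right) = \left(7 \left(1 + 374\right) - 327284\right) \left(30285 + \frac{45215}{230754}\right) = \left(7 \cdot 375 - 327284\right) \frac{6988430105}{230754} = \left(2625 - 327284\right) \frac{6988430105}{230754} = \left(-324659\right) \frac{6988430105}{230754} = - \frac{2268856729459195}{230754}$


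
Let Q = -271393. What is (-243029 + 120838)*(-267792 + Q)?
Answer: 65883554335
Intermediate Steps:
(-243029 + 120838)*(-267792 + Q) = (-243029 + 120838)*(-267792 - 271393) = -122191*(-539185) = 65883554335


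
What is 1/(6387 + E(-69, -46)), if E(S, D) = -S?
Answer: 1/6456 ≈ 0.00015489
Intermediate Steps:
1/(6387 + E(-69, -46)) = 1/(6387 - 1*(-69)) = 1/(6387 + 69) = 1/6456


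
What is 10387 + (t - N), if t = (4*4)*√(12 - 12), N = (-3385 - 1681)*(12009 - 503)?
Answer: 58299783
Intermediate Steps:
N = -58289396 (N = -5066*11506 = -58289396)
t = 0 (t = 16*√0 = 16*0 = 0)
10387 + (t - N) = 10387 + (0 - 1*(-58289396)) = 10387 + (0 + 58289396) = 10387 + 58289396 = 58299783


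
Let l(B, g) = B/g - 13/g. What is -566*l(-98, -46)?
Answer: -31413/23 ≈ -1365.8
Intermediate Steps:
l(B, g) = -13/g + B/g
-566*l(-98, -46) = -566*(-13 - 98)/(-46) = -(-283)*(-111)/23 = -566*111/46 = -31413/23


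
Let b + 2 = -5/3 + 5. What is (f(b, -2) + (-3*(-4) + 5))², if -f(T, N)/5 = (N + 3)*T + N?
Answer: 3721/9 ≈ 413.44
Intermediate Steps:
b = 4/3 (b = -2 + (-5/3 + 5) = -2 + 10/3 = 4/3 ≈ 1.3333)
f(T, N) = -5*N - 5*T*(3 + N) (f(T, N) = -5*((N + 3)*T + N) = -5*((3 + N)*T + N) = -5*(T*(3 + N) + N) = -5*(N + T*(3 + N)) = -5*N - 5*T*(3 + N))
(f(b, -2) + (-3*(-4) + 5))² = ((-15*4/3 - 5*(-2) - 5*(-2)*4/3) + (-3*(-4) + 5))² = ((-20 + 10 + 40/3) + (12 + 5))² = (10/3 + 17)² = (61/3)² = 3721/9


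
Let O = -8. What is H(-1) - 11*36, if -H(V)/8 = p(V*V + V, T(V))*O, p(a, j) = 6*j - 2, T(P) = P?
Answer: -908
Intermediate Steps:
p(a, j) = -2 + 6*j
H(V) = -128 + 384*V (H(V) = -8*(-2 + 6*V)*(-8) = -8*(16 - 48*V) = -128 + 384*V)
H(-1) - 11*36 = (-128 + 384*(-1)) - 11*36 = (-128 - 384) - 396 = -512 - 396 = -908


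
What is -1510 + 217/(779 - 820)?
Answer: -62127/41 ≈ -1515.3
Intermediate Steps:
-1510 + 217/(779 - 820) = -1510 + 217/(-41) = -1510 - 1/41*217 = -1510 - 217/41 = -62127/41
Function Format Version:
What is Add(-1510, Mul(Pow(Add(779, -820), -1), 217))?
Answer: Rational(-62127, 41) ≈ -1515.3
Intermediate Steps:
Add(-1510, Mul(Pow(Add(779, -820), -1), 217)) = Add(-1510, Mul(Pow(-41, -1), 217)) = Add(-1510, Mul(Rational(-1, 41), 217)) = Add(-1510, Rational(-217, 41)) = Rational(-62127, 41)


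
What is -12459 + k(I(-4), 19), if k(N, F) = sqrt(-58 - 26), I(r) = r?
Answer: -12459 + 2*I*sqrt(21) ≈ -12459.0 + 9.1651*I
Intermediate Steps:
k(N, F) = 2*I*sqrt(21) (k(N, F) = sqrt(-84) = 2*I*sqrt(21))
-12459 + k(I(-4), 19) = -12459 + 2*I*sqrt(21)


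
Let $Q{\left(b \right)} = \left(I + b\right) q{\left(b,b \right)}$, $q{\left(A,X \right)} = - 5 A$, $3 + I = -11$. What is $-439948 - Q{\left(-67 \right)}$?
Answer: $-412813$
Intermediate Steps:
$I = -14$ ($I = -3 - 11 = -14$)
$Q{\left(b \right)} = - 5 b \left(-14 + b\right)$ ($Q{\left(b \right)} = \left(-14 + b\right) \left(- 5 b\right) = - 5 b \left(-14 + b\right)$)
$-439948 - Q{\left(-67 \right)} = -439948 - 5 \left(-67\right) \left(14 - -67\right) = -439948 - 5 \left(-67\right) \left(14 + 67\right) = -439948 - 5 \left(-67\right) 81 = -439948 - -27135 = -439948 + 27135 = -412813$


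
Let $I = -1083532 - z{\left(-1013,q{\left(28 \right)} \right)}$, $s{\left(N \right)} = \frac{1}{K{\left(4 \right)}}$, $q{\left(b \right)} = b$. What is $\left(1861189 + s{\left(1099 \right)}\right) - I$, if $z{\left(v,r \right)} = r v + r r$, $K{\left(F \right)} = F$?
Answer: $\frac{11668565}{4} \approx 2.9171 \cdot 10^{6}$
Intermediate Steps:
$z{\left(v,r \right)} = r^{2} + r v$ ($z{\left(v,r \right)} = r v + r^{2} = r^{2} + r v$)
$s{\left(N \right)} = \frac{1}{4}$
$I = -1055952$ ($I = -1083532 - 28 \left(28 - 1013\right) = -1083532 - 28 \left(-985\right) = -1083532 - -27580 = -1083532 + 27580 = -1055952$)
$\left(1861189 + s{\left(1099 \right)}\right) - I = \left(1861189 + \frac{1}{4}\right) - -1055952 = \frac{7444757}{4} + 1055952 = \frac{11668565}{4}$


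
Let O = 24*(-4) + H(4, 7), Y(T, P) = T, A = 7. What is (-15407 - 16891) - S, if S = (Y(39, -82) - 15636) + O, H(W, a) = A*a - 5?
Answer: -16649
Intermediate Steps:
H(W, a) = -5 + 7*a (H(W, a) = 7*a - 5 = -5 + 7*a)
O = -52 (O = 24*(-4) + (-5 + 7*7) = -96 + (-5 + 49) = -96 + 44 = -52)
S = -15649 (S = (39 - 15636) - 52 = -15597 - 52 = -15649)
(-15407 - 16891) - S = (-15407 - 16891) - 1*(-15649) = -32298 + 15649 = -16649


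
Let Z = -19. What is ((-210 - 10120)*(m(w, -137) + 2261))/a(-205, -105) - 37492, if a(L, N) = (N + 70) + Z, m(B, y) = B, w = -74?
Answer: 380873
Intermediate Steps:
a(L, N) = 51 + N (a(L, N) = (N + 70) - 19 = (70 + N) - 19 = 51 + N)
((-210 - 10120)*(m(w, -137) + 2261))/a(-205, -105) - 37492 = ((-210 - 10120)*(-74 + 2261))/(51 - 105) - 37492 = -10330*2187/(-54) - 37492 = -22591710*(-1/54) - 37492 = 418365 - 37492 = 380873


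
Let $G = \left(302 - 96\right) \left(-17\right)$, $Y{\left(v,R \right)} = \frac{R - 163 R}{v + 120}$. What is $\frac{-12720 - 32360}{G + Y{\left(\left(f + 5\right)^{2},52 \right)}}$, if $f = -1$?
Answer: $\frac{766360}{60587} \approx 12.649$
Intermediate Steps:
$Y{\left(v,R \right)} = - \frac{162 R}{120 + v}$ ($Y{\left(v,R \right)} = \frac{\left(-162\right) R}{120 + v} = - \frac{162 R}{120 + v}$)
$G = -3502$ ($G = \left(302 - 96\right) \left(-17\right) = 206 \left(-17\right) = -3502$)
$\frac{-12720 - 32360}{G + Y{\left(\left(f + 5\right)^{2},52 \right)}} = \frac{-12720 - 32360}{-3502 - \frac{8424}{120 + \left(-1 + 5\right)^{2}}} = - \frac{45080}{-3502 - \frac{8424}{120 + 4^{2}}} = - \frac{45080}{-3502 - \frac{8424}{120 + 16}} = - \frac{45080}{-3502 - \frac{8424}{136}} = - \frac{45080}{-3502 - 8424 \cdot \frac{1}{136}} = - \frac{45080}{-3502 - \frac{1053}{17}} = - \frac{45080}{- \frac{60587}{17}} = \left(-45080\right) \left(- \frac{17}{60587}\right) = \frac{766360}{60587}$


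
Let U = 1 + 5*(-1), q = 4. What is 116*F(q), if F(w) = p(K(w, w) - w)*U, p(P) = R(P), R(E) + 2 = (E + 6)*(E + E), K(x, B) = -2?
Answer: 928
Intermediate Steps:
R(E) = -2 + 2*E*(6 + E) (R(E) = -2 + (E + 6)*(E + E) = -2 + (6 + E)*(2*E) = -2 + 2*E*(6 + E))
p(P) = -2 + 2*P**2 + 12*P
U = -4 (U = 1 - 5 = -4)
F(w) = 104 - 8*(-2 - w)**2 + 48*w (F(w) = (-2 + 2*(-2 - w)**2 + 12*(-2 - w))*(-4) = (-2 + 2*(-2 - w)**2 + (-24 - 12*w))*(-4) = (-26 - 12*w + 2*(-2 - w)**2)*(-4) = 104 - 8*(-2 - w)**2 + 48*w)
116*F(q) = 116*(72 - 8*4**2 + 16*4) = 116*(72 - 8*16 + 64) = 116*(72 - 128 + 64) = 116*8 = 928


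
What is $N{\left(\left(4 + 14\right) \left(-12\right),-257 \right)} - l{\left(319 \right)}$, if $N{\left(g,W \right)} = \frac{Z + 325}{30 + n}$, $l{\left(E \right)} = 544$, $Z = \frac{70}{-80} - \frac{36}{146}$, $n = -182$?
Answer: $- \frac{2551523}{4672} \approx -546.13$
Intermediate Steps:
$Z = - \frac{655}{584}$ ($Z = 70 \left(- \frac{1}{80}\right) - \frac{18}{73} = - \frac{7}{8} - \frac{18}{73} = - \frac{655}{584} \approx -1.1216$)
$N{\left(g,W \right)} = - \frac{9955}{4672}$ ($N{\left(g,W \right)} = \frac{- \frac{655}{584} + 325}{30 - 182} = \frac{189145}{584 \left(-152\right)} = \frac{189145}{584} \left(- \frac{1}{152}\right) = - \frac{9955}{4672}$)
$N{\left(\left(4 + 14\right) \left(-12\right),-257 \right)} - l{\left(319 \right)} = - \frac{9955}{4672} - 544 = - \frac{2551523}{4672}$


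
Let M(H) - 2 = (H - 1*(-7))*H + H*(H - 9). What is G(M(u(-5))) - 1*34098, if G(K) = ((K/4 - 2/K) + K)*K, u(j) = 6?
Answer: -29295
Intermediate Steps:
M(H) = 2 + H*(-9 + H) + H*(7 + H) (M(H) = 2 + ((H - 1*(-7))*H + H*(H - 9)) = 2 + ((H + 7)*H + H*(-9 + H)) = 2 + ((7 + H)*H + H*(-9 + H)) = 2 + (H*(7 + H) + H*(-9 + H)) = 2 + (H*(-9 + H) + H*(7 + H)) = 2 + H*(-9 + H) + H*(7 + H))
G(K) = K*(-2/K + 5*K/4) (G(K) = ((K*(1/4) - 2/K) + K)*K = ((K/4 - 2/K) + K)*K = ((-2/K + K/4) + K)*K = (-2/K + 5*K/4)*K = K*(-2/K + 5*K/4))
G(M(u(-5))) - 1*34098 = (-2 + 5*(2 - 2*6 + 2*6**2)**2/4) - 1*34098 = (-2 + 5*(2 - 12 + 2*36)**2/4) - 34098 = (-2 + 5*(2 - 12 + 72)**2/4) - 34098 = (-2 + (5/4)*62**2) - 34098 = (-2 + (5/4)*3844) - 34098 = (-2 + 4805) - 34098 = 4803 - 34098 = -29295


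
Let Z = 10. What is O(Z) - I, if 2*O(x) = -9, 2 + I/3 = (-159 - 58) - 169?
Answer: 2319/2 ≈ 1159.5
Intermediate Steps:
I = -1164 (I = -6 + 3*((-159 - 58) - 169) = -6 + 3*(-217 - 169) = -6 + 3*(-386) = -6 - 1158 = -1164)
O(x) = -9/2 (O(x) = (½)*(-9) = -9/2)
O(Z) - I = -9/2 - 1*(-1164) = -9/2 + 1164 = 2319/2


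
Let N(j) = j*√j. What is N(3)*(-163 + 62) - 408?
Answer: -408 - 303*√3 ≈ -932.81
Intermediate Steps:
N(j) = j^(3/2)
N(3)*(-163 + 62) - 408 = 3^(3/2)*(-163 + 62) - 408 = (3*√3)*(-101) - 408 = -303*√3 - 408 = -408 - 303*√3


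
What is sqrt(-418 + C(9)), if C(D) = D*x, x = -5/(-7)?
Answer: I*sqrt(20167)/7 ≈ 20.287*I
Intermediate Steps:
x = 5/7 (x = -5*(-1/7) = 5/7 ≈ 0.71429)
C(D) = 5*D/7 (C(D) = D*(5/7) = 5*D/7)
sqrt(-418 + C(9)) = sqrt(-418 + (5/7)*9) = sqrt(-418 + 45/7) = sqrt(-2881/7) = I*sqrt(20167)/7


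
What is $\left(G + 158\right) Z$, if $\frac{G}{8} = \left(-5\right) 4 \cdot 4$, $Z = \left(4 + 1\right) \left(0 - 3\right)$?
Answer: $7230$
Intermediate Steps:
$Z = -15$ ($Z = 5 \left(-3\right) = -15$)
$G = -640$ ($G = 8 \left(-5\right) 4 \cdot 4 = 8 \left(\left(-20\right) 4\right) = 8 \left(-80\right) = -640$)
$\left(G + 158\right) Z = \left(-640 + 158\right) \left(-15\right) = \left(-482\right) \left(-15\right) = 7230$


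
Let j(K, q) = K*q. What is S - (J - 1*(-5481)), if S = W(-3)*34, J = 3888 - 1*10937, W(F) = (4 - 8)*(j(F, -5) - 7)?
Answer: 480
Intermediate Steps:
W(F) = 28 + 20*F (W(F) = (4 - 8)*(F*(-5) - 7) = -4*(-5*F - 7) = -4*(-7 - 5*F) = 28 + 20*F)
J = -7049 (J = 3888 - 10937 = -7049)
S = -1088 (S = (28 + 20*(-3))*34 = (28 - 60)*34 = -32*34 = -1088)
S - (J - 1*(-5481)) = -1088 - (-7049 - 1*(-5481)) = -1088 - (-7049 + 5481) = -1088 - 1*(-1568) = -1088 + 1568 = 480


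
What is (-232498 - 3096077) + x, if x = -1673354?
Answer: -5001929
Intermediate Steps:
(-232498 - 3096077) + x = (-232498 - 3096077) - 1673354 = -3328575 - 1673354 = -5001929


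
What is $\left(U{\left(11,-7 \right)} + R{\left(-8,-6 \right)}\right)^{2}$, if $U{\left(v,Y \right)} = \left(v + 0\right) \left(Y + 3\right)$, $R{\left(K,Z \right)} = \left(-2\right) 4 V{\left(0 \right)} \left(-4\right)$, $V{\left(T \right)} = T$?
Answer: $1936$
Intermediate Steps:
$R{\left(K,Z \right)} = 0$ ($R{\left(K,Z \right)} = \left(-2\right) 4 \cdot 0 \left(-4\right) = \left(-8\right) 0 \left(-4\right) = 0 \left(-4\right) = 0$)
$U{\left(v,Y \right)} = v \left(3 + Y\right)$
$\left(U{\left(11,-7 \right)} + R{\left(-8,-6 \right)}\right)^{2} = \left(11 \left(3 - 7\right) + 0\right)^{2} = \left(11 \left(-4\right) + 0\right)^{2} = \left(-44 + 0\right)^{2} = \left(-44\right)^{2} = 1936$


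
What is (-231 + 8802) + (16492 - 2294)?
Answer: 22769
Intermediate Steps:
(-231 + 8802) + (16492 - 2294) = 8571 + 14198 = 22769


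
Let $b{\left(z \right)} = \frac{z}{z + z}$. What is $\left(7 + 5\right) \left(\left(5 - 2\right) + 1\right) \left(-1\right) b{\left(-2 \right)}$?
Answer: $-24$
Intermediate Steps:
$b{\left(z \right)} = \frac{1}{2}$ ($b{\left(z \right)} = \frac{z}{2 z} = z \frac{1}{2 z} = \frac{1}{2}$)
$\left(7 + 5\right) \left(\left(5 - 2\right) + 1\right) \left(-1\right) b{\left(-2 \right)} = \left(7 + 5\right) \left(\left(5 - 2\right) + 1\right) \left(-1\right) \frac{1}{2} = 12 \left(3 + 1\right) \left(-1\right) \frac{1}{2} = 12 \cdot 4 \left(-1\right) \frac{1}{2} = 48 \left(-1\right) \frac{1}{2} = \left(-48\right) \frac{1}{2} = -24$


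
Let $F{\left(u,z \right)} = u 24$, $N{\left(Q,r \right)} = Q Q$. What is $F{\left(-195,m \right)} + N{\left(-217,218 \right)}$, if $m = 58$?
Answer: $42409$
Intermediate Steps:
$N{\left(Q,r \right)} = Q^{2}$
$F{\left(u,z \right)} = 24 u$
$F{\left(-195,m \right)} + N{\left(-217,218 \right)} = 24 \left(-195\right) + \left(-217\right)^{2} = -4680 + 47089 = 42409$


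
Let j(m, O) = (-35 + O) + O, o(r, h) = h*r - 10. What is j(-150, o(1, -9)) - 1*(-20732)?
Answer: 20659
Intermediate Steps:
o(r, h) = -10 + h*r
j(m, O) = -35 + 2*O
j(-150, o(1, -9)) - 1*(-20732) = (-35 + 2*(-10 - 9*1)) - 1*(-20732) = (-35 + 2*(-10 - 9)) + 20732 = (-35 + 2*(-19)) + 20732 = (-35 - 38) + 20732 = -73 + 20732 = 20659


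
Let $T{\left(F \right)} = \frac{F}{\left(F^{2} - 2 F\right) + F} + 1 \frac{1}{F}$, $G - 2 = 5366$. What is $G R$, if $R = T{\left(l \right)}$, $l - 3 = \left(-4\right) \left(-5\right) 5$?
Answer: $\frac{550220}{5253} \approx 104.74$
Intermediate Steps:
$G = 5368$ ($G = 2 + 5366 = 5368$)
$l = 103$ ($l = 3 + \left(-4\right) \left(-5\right) 5 = 3 + 20 \cdot 5 = 3 + 100 = 103$)
$T{\left(F \right)} = \frac{1}{F} + \frac{F}{F^{2} - F}$ ($T{\left(F \right)} = \frac{F}{F^{2} - F} + \frac{1}{F} = \frac{1}{F} + \frac{F}{F^{2} - F}$)
$R = \frac{205}{10506}$ ($R = \frac{-1 + 2 \cdot 103}{103 \left(-1 + 103\right)} = \frac{-1 + 206}{103 \cdot 102} = \frac{1}{103} \cdot \frac{1}{102} \cdot 205 = \frac{205}{10506} \approx 0.019513$)
$G R = 5368 \cdot \frac{205}{10506} = \frac{550220}{5253}$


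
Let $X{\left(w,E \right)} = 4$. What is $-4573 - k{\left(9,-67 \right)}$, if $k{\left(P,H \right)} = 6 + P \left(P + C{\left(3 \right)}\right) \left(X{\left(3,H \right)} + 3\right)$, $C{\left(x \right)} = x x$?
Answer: $-5713$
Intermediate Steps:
$C{\left(x \right)} = x^{2}$
$k{\left(P,H \right)} = 6 + P \left(63 + 7 P\right)$ ($k{\left(P,H \right)} = 6 + P \left(P + 3^{2}\right) \left(4 + 3\right) = 6 + P \left(P + 9\right) 7 = 6 + P \left(9 + P\right) 7 = 6 + P \left(63 + 7 P\right)$)
$-4573 - k{\left(9,-67 \right)} = -4573 - \left(6 + 7 \cdot 9^{2} + 63 \cdot 9\right) = -4573 - \left(6 + 7 \cdot 81 + 567\right) = -4573 - \left(6 + 567 + 567\right) = -4573 - 1140 = -5713$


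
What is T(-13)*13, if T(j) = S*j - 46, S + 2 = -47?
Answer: 7683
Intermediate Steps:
S = -49 (S = -2 - 47 = -49)
T(j) = -46 - 49*j (T(j) = -49*j - 46 = -46 - 49*j)
T(-13)*13 = (-46 - 49*(-13))*13 = (-46 + 637)*13 = 591*13 = 7683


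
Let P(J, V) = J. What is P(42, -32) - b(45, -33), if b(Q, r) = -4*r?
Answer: -90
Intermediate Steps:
P(42, -32) - b(45, -33) = 42 - (-4)*(-33) = 42 - 1*132 = 42 - 132 = -90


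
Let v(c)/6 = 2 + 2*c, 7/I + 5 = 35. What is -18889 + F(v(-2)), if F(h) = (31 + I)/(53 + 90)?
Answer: -81032873/4290 ≈ -18889.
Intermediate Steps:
I = 7/30 (I = 7/(-5 + 35) = 7/30 ≈ 0.23333)
v(c) = 12 + 12*c (v(c) = 6*(2 + 2*c) = 12 + 12*c)
F(h) = 937/4290 (F(h) = (31 + 7/30)/(53 + 90) = (937/30)/143 = (937/30)*(1/143) = 937/4290)
-18889 + F(v(-2)) = -18889 + 937/4290 = -81032873/4290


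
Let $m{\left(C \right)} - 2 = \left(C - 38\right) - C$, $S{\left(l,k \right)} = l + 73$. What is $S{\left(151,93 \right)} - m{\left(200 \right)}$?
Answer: $260$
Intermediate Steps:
$S{\left(l,k \right)} = 73 + l$
$m{\left(C \right)} = -36$ ($m{\left(C \right)} = 2 + \left(\left(C - 38\right) - C\right) = 2 + \left(\left(-38 + C\right) - C\right) = 2 - 38 = -36$)
$S{\left(151,93 \right)} - m{\left(200 \right)} = \left(73 + 151\right) - -36 = 224 + 36 = 260$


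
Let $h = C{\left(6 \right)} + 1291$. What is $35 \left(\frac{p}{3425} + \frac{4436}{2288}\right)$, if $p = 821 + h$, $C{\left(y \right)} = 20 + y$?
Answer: $\frac{35148827}{391820} \approx 89.707$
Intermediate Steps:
$h = 1317$ ($h = \left(20 + 6\right) + 1291 = 26 + 1291 = 1317$)
$p = 2138$ ($p = 821 + 1317 = 2138$)
$35 \left(\frac{p}{3425} + \frac{4436}{2288}\right) = 35 \left(\frac{2138}{3425} + \frac{4436}{2288}\right) = 35 \left(2138 \cdot \frac{1}{3425} + 4436 \cdot \frac{1}{2288}\right) = 35 \left(\frac{2138}{3425} + \frac{1109}{572}\right) = 35 \cdot \frac{5021261}{1959100} = \frac{35148827}{391820}$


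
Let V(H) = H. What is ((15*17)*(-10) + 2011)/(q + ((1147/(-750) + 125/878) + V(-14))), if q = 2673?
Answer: -88732875/437509546 ≈ -0.20281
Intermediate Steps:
((15*17)*(-10) + 2011)/(q + ((1147/(-750) + 125/878) + V(-14))) = ((15*17)*(-10) + 2011)/(2673 + ((1147/(-750) + 125/878) - 14)) = (255*(-10) + 2011)/(2673 + ((1147*(-1/750) + 125*(1/878)) - 14)) = (-2550 + 2011)/(2673 + ((-1147/750 + 125/878) - 14)) = -539/(2673 + (-228329/164625 - 14)) = -539/(2673 - 2533079/164625) = -539/437509546/164625 = -539*164625/437509546 = -88732875/437509546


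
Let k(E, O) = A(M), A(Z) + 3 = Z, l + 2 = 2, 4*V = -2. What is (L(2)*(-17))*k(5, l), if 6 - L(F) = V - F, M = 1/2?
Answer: 1445/4 ≈ 361.25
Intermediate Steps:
V = -½ (V = (¼)*(-2) = -½ ≈ -0.50000)
l = 0 (l = -2 + 2 = 0)
M = ½ ≈ 0.50000
L(F) = 13/2 + F (L(F) = 6 - (-½ - F) = 6 + (½ + F) = 13/2 + F)
A(Z) = -3 + Z
k(E, O) = -5/2 (k(E, O) = -3 + ½ = -5/2)
(L(2)*(-17))*k(5, l) = ((13/2 + 2)*(-17))*(-5/2) = ((17/2)*(-17))*(-5/2) = -289/2*(-5/2) = 1445/4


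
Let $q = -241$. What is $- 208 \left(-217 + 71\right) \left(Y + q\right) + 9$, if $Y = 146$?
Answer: $-2884951$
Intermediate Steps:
$- 208 \left(-217 + 71\right) \left(Y + q\right) + 9 = - 208 \left(-217 + 71\right) \left(146 - 241\right) + 9 = - 208 \left(\left(-146\right) \left(-95\right)\right) + 9 = \left(-208\right) 13870 + 9 = -2884960 + 9 = -2884951$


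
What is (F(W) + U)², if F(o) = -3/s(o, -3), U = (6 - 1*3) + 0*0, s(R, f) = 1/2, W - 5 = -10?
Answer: 9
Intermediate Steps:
W = -5 (W = 5 - 10 = -5)
s(R, f) = ½
U = 3 (U = (6 - 3) + 0 = 3 + 0 = 3)
F(o) = -6 (F(o) = -3/½ = -3*2 = -6)
(F(W) + U)² = (-6 + 3)² = (-3)² = 9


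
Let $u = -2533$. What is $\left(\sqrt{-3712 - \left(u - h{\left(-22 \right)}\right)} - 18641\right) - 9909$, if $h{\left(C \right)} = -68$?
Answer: $-28550 + i \sqrt{1247} \approx -28550.0 + 35.313 i$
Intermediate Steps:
$\left(\sqrt{-3712 - \left(u - h{\left(-22 \right)}\right)} - 18641\right) - 9909 = \left(\sqrt{-3712 - -2465} - 18641\right) - 9909 = \left(\sqrt{-3712 + \left(-68 + 2533\right)} - 18641\right) - 9909 = \left(\sqrt{-3712 + 2465} - 18641\right) - 9909 = \left(\sqrt{-1247} - 18641\right) - 9909 = \left(i \sqrt{1247} - 18641\right) - 9909 = \left(-18641 + i \sqrt{1247}\right) - 9909 = -28550 + i \sqrt{1247}$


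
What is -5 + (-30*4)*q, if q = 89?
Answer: -10685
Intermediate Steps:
-5 + (-30*4)*q = -5 - 30*4*89 = -5 - 120*89 = -5 - 10680 = -10685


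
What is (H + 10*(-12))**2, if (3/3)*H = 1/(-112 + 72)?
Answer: 23049601/1600 ≈ 14406.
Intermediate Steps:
H = -1/40 (H = 1/(-112 + 72) = 1/(-40) = -1/40 ≈ -0.025000)
(H + 10*(-12))**2 = (-1/40 + 10*(-12))**2 = (-1/40 - 120)**2 = (-4801/40)**2 = 23049601/1600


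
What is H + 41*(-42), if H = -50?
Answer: -1772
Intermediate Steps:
H + 41*(-42) = -50 + 41*(-42) = -50 - 1722 = -1772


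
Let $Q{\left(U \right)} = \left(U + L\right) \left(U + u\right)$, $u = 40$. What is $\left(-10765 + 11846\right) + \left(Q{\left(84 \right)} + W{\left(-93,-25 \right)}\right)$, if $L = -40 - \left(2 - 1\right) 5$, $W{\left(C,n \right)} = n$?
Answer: $5892$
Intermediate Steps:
$L = -45$ ($L = -40 - 1 \cdot 5 = -40 - 5 = -45$)
$Q{\left(U \right)} = \left(-45 + U\right) \left(40 + U\right)$ ($Q{\left(U \right)} = \left(U - 45\right) \left(U + 40\right) = \left(-45 + U\right) \left(40 + U\right)$)
$\left(-10765 + 11846\right) + \left(Q{\left(84 \right)} + W{\left(-93,-25 \right)}\right) = \left(-10765 + 11846\right) - -4811 = 1081 - -4811 = 1081 + \left(4836 - 25\right) = 1081 + 4811 = 5892$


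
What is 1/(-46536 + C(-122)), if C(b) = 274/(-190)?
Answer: -95/4421057 ≈ -2.1488e-5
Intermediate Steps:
C(b) = -137/95 (C(b) = 274*(-1/190) = -137/95)
1/(-46536 + C(-122)) = 1/(-46536 - 137/95) = 1/(-4421057/95) = -95/4421057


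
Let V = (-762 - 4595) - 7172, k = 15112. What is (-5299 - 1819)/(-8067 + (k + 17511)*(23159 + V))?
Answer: -7118/346774423 ≈ -2.0526e-5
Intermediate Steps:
V = -12529 (V = -5357 - 7172 = -12529)
(-5299 - 1819)/(-8067 + (k + 17511)*(23159 + V)) = (-5299 - 1819)/(-8067 + (15112 + 17511)*(23159 - 12529)) = -7118/(-8067 + 32623*10630) = -7118/(-8067 + 346782490) = -7118/346774423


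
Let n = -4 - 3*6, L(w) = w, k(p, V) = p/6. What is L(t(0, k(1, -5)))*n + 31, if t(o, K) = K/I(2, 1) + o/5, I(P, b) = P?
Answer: 175/6 ≈ 29.167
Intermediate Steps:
k(p, V) = p/6 (k(p, V) = p*(1/6) = p/6)
t(o, K) = K/2 + o/5
n = -22 (n = -4 - 18 = -22)
L(t(0, k(1, -5)))*n + 31 = (((1/6)*1)/2 + (1/5)*0)*(-22) + 31 = ((1/2)*(1/6) + 0)*(-22) + 31 = (1/12 + 0)*(-22) + 31 = (1/12)*(-22) + 31 = -11/6 + 31 = 175/6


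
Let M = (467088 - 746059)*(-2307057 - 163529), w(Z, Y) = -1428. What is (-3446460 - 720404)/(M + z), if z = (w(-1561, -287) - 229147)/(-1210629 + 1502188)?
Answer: -1214886700976/200948832490991779 ≈ -6.0458e-6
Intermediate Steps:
M = 689221847006 (M = -278971*(-2470586) = 689221847006)
z = -230575/291559 (z = (-1428 - 229147)/(-1210629 + 1502188) = -230575/291559 ≈ -0.79083)
(-3446460 - 720404)/(M + z) = (-3446460 - 720404)/(689221847006 - 230575/291559) = -4166864/200948832490991779/291559 = -4166864*291559/200948832490991779 = -1214886700976/200948832490991779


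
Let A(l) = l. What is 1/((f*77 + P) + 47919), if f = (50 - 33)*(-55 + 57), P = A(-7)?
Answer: 1/50530 ≈ 1.9790e-5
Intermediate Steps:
P = -7
f = 34 (f = 17*2 = 34)
1/((f*77 + P) + 47919) = 1/((34*77 - 7) + 47919) = 1/((2618 - 7) + 47919) = 1/(2611 + 47919) = 1/50530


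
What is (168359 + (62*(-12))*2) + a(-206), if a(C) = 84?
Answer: 166955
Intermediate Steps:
(168359 + (62*(-12))*2) + a(-206) = (168359 + (62*(-12))*2) + 84 = (168359 - 744*2) + 84 = (168359 - 1488) + 84 = 166871 + 84 = 166955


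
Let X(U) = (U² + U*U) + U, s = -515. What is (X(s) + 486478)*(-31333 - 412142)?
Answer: -450753755175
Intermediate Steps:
X(U) = U + 2*U² (X(U) = (U² + U²) + U = 2*U² + U = U + 2*U²)
(X(s) + 486478)*(-31333 - 412142) = (-515*(1 + 2*(-515)) + 486478)*(-31333 - 412142) = (-515*(1 - 1030) + 486478)*(-443475) = (-515*(-1029) + 486478)*(-443475) = (529935 + 486478)*(-443475) = 1016413*(-443475) = -450753755175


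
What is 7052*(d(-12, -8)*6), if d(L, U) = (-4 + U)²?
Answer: 6092928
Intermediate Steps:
7052*(d(-12, -8)*6) = 7052*((-4 - 8)²*6) = 7052*((-12)²*6) = 7052*(144*6) = 7052*864 = 6092928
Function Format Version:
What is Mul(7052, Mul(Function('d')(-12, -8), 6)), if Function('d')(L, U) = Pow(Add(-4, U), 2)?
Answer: 6092928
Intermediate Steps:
Mul(7052, Mul(Function('d')(-12, -8), 6)) = Mul(7052, Mul(Pow(Add(-4, -8), 2), 6)) = Mul(7052, Mul(Pow(-12, 2), 6)) = Mul(7052, Mul(144, 6)) = Mul(7052, 864) = 6092928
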